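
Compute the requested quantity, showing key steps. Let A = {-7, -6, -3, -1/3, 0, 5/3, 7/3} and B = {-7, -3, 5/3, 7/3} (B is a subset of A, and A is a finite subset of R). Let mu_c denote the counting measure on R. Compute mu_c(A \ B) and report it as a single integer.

Counting measure assigns mu_c(E) = |E| (number of elements) when E is finite. For B subset A, A \ B is the set of elements of A not in B, so |A \ B| = |A| - |B|.
|A| = 7, |B| = 4, so mu_c(A \ B) = 7 - 4 = 3.

3


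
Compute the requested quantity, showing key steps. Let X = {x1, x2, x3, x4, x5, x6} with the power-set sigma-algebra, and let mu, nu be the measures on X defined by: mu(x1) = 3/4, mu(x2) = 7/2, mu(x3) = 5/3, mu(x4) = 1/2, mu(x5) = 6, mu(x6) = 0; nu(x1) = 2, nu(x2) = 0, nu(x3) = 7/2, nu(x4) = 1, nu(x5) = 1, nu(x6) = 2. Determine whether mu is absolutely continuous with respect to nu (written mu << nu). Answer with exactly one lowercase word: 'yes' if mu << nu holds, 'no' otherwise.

mu << nu means: every nu-null measurable set is also mu-null; equivalently, for every atom x, if nu({x}) = 0 then mu({x}) = 0.
Checking each atom:
  x1: nu = 2 > 0 -> no constraint.
  x2: nu = 0, mu = 7/2 > 0 -> violates mu << nu.
  x3: nu = 7/2 > 0 -> no constraint.
  x4: nu = 1 > 0 -> no constraint.
  x5: nu = 1 > 0 -> no constraint.
  x6: nu = 2 > 0 -> no constraint.
The atom(s) x2 violate the condition (nu = 0 but mu > 0). Therefore mu is NOT absolutely continuous w.r.t. nu.

no


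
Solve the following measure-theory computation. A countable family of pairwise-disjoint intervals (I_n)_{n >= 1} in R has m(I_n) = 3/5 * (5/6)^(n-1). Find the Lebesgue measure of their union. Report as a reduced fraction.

By countable additivity of the Lebesgue measure on pairwise disjoint measurable sets,
  m(union_{n >= 1} I_n) = sum_{n >= 1} m(I_n) = sum_{n >= 1} a * r^(n-1),
  with a = 3/5 and r = 5/6.
Since 0 < r = 5/6 < 1, the geometric series converges:
  sum_{n >= 1} a * r^(n-1) = a / (1 - r).
  = 3/5 / (1 - 5/6)
  = 3/5 / (1/6)
  = 18/5.

18/5


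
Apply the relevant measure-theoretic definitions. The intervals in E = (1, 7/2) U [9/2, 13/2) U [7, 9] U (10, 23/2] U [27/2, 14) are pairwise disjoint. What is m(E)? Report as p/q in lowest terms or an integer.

For pairwise disjoint intervals, m(union_i I_i) = sum_i m(I_i),
and m is invariant under swapping open/closed endpoints (single points have measure 0).
So m(E) = sum_i (b_i - a_i).
  I_1 has length 7/2 - 1 = 5/2.
  I_2 has length 13/2 - 9/2 = 2.
  I_3 has length 9 - 7 = 2.
  I_4 has length 23/2 - 10 = 3/2.
  I_5 has length 14 - 27/2 = 1/2.
Summing:
  m(E) = 5/2 + 2 + 2 + 3/2 + 1/2 = 17/2.

17/2


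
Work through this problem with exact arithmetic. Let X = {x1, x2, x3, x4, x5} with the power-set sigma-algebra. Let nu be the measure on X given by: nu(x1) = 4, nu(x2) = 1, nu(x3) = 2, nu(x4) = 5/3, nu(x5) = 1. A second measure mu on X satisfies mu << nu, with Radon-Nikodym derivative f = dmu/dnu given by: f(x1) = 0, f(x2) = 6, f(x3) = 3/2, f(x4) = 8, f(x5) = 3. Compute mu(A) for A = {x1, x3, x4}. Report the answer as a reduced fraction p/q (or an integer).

By the defining property of the Radon-Nikodym derivative, for every measurable set A,
  mu(A) = integral_A f dnu.
Since nu is a discrete measure concentrated on the atoms of X, the integral over A reduces to the sum
  mu(A) = sum_{x in A} f(x) * nu({x}).
Computing each term:
  x1: f(x1) * nu(x1) = 0 * 4 = 0.
  x3: f(x3) * nu(x3) = 3/2 * 2 = 3.
  x4: f(x4) * nu(x4) = 8 * 5/3 = 40/3.
Summing: mu(A) = 0 + 3 + 40/3 = 49/3.

49/3


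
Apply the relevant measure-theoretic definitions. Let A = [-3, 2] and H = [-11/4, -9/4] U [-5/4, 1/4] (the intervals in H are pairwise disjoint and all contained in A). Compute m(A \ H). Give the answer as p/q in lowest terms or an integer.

The ambient interval has length m(A) = 2 - (-3) = 5.
Since the holes are disjoint and sit inside A, by finite additivity
  m(H) = sum_i (b_i - a_i), and m(A \ H) = m(A) - m(H).
Computing the hole measures:
  m(H_1) = -9/4 - (-11/4) = 1/2.
  m(H_2) = 1/4 - (-5/4) = 3/2.
Summed: m(H) = 1/2 + 3/2 = 2.
So m(A \ H) = 5 - 2 = 3.

3


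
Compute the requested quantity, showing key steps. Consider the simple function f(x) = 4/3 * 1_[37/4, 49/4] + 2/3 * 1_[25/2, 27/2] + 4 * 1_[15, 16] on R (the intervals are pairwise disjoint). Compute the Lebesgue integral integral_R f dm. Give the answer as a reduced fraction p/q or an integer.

For a simple function f = sum_i c_i * 1_{A_i} with disjoint A_i,
  integral f dm = sum_i c_i * m(A_i).
Lengths of the A_i:
  m(A_1) = 49/4 - 37/4 = 3.
  m(A_2) = 27/2 - 25/2 = 1.
  m(A_3) = 16 - 15 = 1.
Contributions c_i * m(A_i):
  (4/3) * (3) = 4.
  (2/3) * (1) = 2/3.
  (4) * (1) = 4.
Total: 4 + 2/3 + 4 = 26/3.

26/3


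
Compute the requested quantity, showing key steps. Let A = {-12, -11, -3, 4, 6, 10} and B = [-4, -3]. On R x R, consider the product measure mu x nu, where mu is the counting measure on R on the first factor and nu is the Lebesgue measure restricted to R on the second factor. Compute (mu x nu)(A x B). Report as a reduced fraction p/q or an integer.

For a measurable rectangle A x B, the product measure satisfies
  (mu x nu)(A x B) = mu(A) * nu(B).
  mu(A) = 6.
  nu(B) = 1.
  (mu x nu)(A x B) = 6 * 1 = 6.

6


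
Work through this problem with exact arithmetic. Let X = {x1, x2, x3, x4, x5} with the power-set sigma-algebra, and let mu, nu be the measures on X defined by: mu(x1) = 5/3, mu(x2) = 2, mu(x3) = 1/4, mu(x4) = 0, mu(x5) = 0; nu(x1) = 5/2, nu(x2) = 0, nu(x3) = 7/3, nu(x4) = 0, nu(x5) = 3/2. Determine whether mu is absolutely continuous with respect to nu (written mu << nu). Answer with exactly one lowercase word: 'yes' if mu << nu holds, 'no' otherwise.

mu << nu means: every nu-null measurable set is also mu-null; equivalently, for every atom x, if nu({x}) = 0 then mu({x}) = 0.
Checking each atom:
  x1: nu = 5/2 > 0 -> no constraint.
  x2: nu = 0, mu = 2 > 0 -> violates mu << nu.
  x3: nu = 7/3 > 0 -> no constraint.
  x4: nu = 0, mu = 0 -> consistent with mu << nu.
  x5: nu = 3/2 > 0 -> no constraint.
The atom(s) x2 violate the condition (nu = 0 but mu > 0). Therefore mu is NOT absolutely continuous w.r.t. nu.

no


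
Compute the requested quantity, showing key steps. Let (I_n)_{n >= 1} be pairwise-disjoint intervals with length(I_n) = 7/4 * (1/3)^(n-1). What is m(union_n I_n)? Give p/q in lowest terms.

By countable additivity of the Lebesgue measure on pairwise disjoint measurable sets,
  m(union_{n >= 1} I_n) = sum_{n >= 1} m(I_n) = sum_{n >= 1} a * r^(n-1),
  with a = 7/4 and r = 1/3.
Since 0 < r = 1/3 < 1, the geometric series converges:
  sum_{n >= 1} a * r^(n-1) = a / (1 - r).
  = 7/4 / (1 - 1/3)
  = 7/4 / (2/3)
  = 21/8.

21/8


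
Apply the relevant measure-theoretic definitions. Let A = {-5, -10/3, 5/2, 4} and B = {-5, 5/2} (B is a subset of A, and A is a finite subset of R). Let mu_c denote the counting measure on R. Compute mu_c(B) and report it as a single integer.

Counting measure assigns mu_c(E) = |E| (number of elements) when E is finite.
B has 2 element(s), so mu_c(B) = 2.

2


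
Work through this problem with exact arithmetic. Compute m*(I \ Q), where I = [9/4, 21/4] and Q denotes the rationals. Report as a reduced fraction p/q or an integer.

The interval I = [9/4, 21/4] has m(I) = 21/4 - 9/4 = 3 (endpoints are measure-zero, so open/closed/half-open agree). Write I = (I cap Q) u (I \ Q). The rationals in I are countable, so m*(I cap Q) = 0 (cover each rational by intervals whose total length is arbitrarily small). By countable subadditivity m*(I) <= m*(I cap Q) + m*(I \ Q), hence m*(I \ Q) >= m(I) = 3. The reverse inequality m*(I \ Q) <= m*(I) = 3 is trivial since (I \ Q) is a subset of I. Therefore m*(I \ Q) = 3.

3


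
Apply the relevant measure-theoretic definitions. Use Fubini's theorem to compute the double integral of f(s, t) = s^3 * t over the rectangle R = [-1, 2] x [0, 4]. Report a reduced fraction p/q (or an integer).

f(s, t) is a tensor product of a function of s and a function of t, and both factors are bounded continuous (hence Lebesgue integrable) on the rectangle, so Fubini's theorem applies:
  integral_R f d(m x m) = (integral_a1^b1 s^3 ds) * (integral_a2^b2 t dt).
Inner integral in s: integral_{-1}^{2} s^3 ds = (2^4 - (-1)^4)/4
  = 15/4.
Inner integral in t: integral_{0}^{4} t dt = (4^2 - 0^2)/2
  = 8.
Product: (15/4) * (8) = 30.

30


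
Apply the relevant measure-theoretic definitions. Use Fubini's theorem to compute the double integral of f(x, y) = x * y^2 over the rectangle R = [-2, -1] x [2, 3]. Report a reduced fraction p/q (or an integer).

f(x, y) is a tensor product of a function of x and a function of y, and both factors are bounded continuous (hence Lebesgue integrable) on the rectangle, so Fubini's theorem applies:
  integral_R f d(m x m) = (integral_a1^b1 x dx) * (integral_a2^b2 y^2 dy).
Inner integral in x: integral_{-2}^{-1} x dx = ((-1)^2 - (-2)^2)/2
  = -3/2.
Inner integral in y: integral_{2}^{3} y^2 dy = (3^3 - 2^3)/3
  = 19/3.
Product: (-3/2) * (19/3) = -19/2.

-19/2


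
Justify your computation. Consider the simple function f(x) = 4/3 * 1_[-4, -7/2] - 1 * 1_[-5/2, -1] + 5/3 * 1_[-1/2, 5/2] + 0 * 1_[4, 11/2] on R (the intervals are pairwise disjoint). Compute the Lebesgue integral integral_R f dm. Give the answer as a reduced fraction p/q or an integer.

For a simple function f = sum_i c_i * 1_{A_i} with disjoint A_i,
  integral f dm = sum_i c_i * m(A_i).
Lengths of the A_i:
  m(A_1) = -7/2 - (-4) = 1/2.
  m(A_2) = -1 - (-5/2) = 3/2.
  m(A_3) = 5/2 - (-1/2) = 3.
  m(A_4) = 11/2 - 4 = 3/2.
Contributions c_i * m(A_i):
  (4/3) * (1/2) = 2/3.
  (-1) * (3/2) = -3/2.
  (5/3) * (3) = 5.
  (0) * (3/2) = 0.
Total: 2/3 - 3/2 + 5 + 0 = 25/6.

25/6


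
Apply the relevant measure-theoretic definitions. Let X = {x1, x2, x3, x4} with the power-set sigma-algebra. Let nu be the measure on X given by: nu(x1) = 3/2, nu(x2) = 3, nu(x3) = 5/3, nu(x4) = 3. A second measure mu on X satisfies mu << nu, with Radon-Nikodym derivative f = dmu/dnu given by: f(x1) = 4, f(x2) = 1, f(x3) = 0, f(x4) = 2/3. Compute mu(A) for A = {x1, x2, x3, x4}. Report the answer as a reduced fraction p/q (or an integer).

By the defining property of the Radon-Nikodym derivative, for every measurable set A,
  mu(A) = integral_A f dnu.
Since nu is a discrete measure concentrated on the atoms of X, the integral over A reduces to the sum
  mu(A) = sum_{x in A} f(x) * nu({x}).
Computing each term:
  x1: f(x1) * nu(x1) = 4 * 3/2 = 6.
  x2: f(x2) * nu(x2) = 1 * 3 = 3.
  x3: f(x3) * nu(x3) = 0 * 5/3 = 0.
  x4: f(x4) * nu(x4) = 2/3 * 3 = 2.
Summing: mu(A) = 6 + 3 + 0 + 2 = 11.

11


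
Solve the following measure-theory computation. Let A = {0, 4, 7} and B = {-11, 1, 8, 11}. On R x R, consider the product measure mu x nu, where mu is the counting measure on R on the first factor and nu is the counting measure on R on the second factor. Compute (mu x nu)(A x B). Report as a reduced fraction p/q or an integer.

For a measurable rectangle A x B, the product measure satisfies
  (mu x nu)(A x B) = mu(A) * nu(B).
  mu(A) = 3.
  nu(B) = 4.
  (mu x nu)(A x B) = 3 * 4 = 12.

12


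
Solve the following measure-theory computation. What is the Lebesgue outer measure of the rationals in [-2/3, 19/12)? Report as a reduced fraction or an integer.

Q cap [-2/3, 19/12) is countable; list its elements as q_1, q_2, ... . Fix eps > 0 and cover the k-th point by an interval of length eps * 2^(-k). The cover has total length eps * sum_{k>=1} 2^(-k) = eps, so by definition of outer measure m*(Q cap [-2/3, 19/12)) <= eps. Since eps was arbitrary and m* >= 0, the outer measure is 0.

0


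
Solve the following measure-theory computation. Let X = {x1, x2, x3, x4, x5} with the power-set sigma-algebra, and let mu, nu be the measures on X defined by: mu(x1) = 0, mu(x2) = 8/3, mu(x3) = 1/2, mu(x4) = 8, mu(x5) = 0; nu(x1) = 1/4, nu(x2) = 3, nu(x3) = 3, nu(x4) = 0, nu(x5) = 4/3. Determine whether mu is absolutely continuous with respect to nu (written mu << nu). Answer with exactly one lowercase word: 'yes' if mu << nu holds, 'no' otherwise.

mu << nu means: every nu-null measurable set is also mu-null; equivalently, for every atom x, if nu({x}) = 0 then mu({x}) = 0.
Checking each atom:
  x1: nu = 1/4 > 0 -> no constraint.
  x2: nu = 3 > 0 -> no constraint.
  x3: nu = 3 > 0 -> no constraint.
  x4: nu = 0, mu = 8 > 0 -> violates mu << nu.
  x5: nu = 4/3 > 0 -> no constraint.
The atom(s) x4 violate the condition (nu = 0 but mu > 0). Therefore mu is NOT absolutely continuous w.r.t. nu.

no


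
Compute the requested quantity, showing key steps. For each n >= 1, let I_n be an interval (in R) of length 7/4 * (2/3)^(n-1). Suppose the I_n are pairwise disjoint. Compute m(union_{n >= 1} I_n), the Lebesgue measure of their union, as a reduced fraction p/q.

By countable additivity of the Lebesgue measure on pairwise disjoint measurable sets,
  m(union_{n >= 1} I_n) = sum_{n >= 1} m(I_n) = sum_{n >= 1} a * r^(n-1),
  with a = 7/4 and r = 2/3.
Since 0 < r = 2/3 < 1, the geometric series converges:
  sum_{n >= 1} a * r^(n-1) = a / (1 - r).
  = 7/4 / (1 - 2/3)
  = 7/4 / (1/3)
  = 21/4.

21/4


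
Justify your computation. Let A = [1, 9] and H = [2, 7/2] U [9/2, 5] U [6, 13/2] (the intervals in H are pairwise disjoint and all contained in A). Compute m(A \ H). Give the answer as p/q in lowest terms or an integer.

The ambient interval has length m(A) = 9 - 1 = 8.
Since the holes are disjoint and sit inside A, by finite additivity
  m(H) = sum_i (b_i - a_i), and m(A \ H) = m(A) - m(H).
Computing the hole measures:
  m(H_1) = 7/2 - 2 = 3/2.
  m(H_2) = 5 - 9/2 = 1/2.
  m(H_3) = 13/2 - 6 = 1/2.
Summed: m(H) = 3/2 + 1/2 + 1/2 = 5/2.
So m(A \ H) = 8 - 5/2 = 11/2.

11/2


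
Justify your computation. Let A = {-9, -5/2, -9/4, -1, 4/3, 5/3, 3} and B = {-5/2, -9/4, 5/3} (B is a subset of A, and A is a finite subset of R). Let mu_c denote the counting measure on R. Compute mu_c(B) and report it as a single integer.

Counting measure assigns mu_c(E) = |E| (number of elements) when E is finite.
B has 3 element(s), so mu_c(B) = 3.

3


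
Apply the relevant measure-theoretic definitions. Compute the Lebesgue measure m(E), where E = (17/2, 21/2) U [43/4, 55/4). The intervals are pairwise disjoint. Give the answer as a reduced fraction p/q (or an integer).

For pairwise disjoint intervals, m(union_i I_i) = sum_i m(I_i),
and m is invariant under swapping open/closed endpoints (single points have measure 0).
So m(E) = sum_i (b_i - a_i).
  I_1 has length 21/2 - 17/2 = 2.
  I_2 has length 55/4 - 43/4 = 3.
Summing:
  m(E) = 2 + 3 = 5.

5


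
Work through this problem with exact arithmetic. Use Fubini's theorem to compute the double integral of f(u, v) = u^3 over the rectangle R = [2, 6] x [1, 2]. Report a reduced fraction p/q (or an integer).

f(u, v) is a tensor product of a function of u and a function of v, and both factors are bounded continuous (hence Lebesgue integrable) on the rectangle, so Fubini's theorem applies:
  integral_R f d(m x m) = (integral_a1^b1 u^3 du) * (integral_a2^b2 1 dv).
Inner integral in u: integral_{2}^{6} u^3 du = (6^4 - 2^4)/4
  = 320.
Inner integral in v: integral_{1}^{2} 1 dv = (2^1 - 1^1)/1
  = 1.
Product: (320) * (1) = 320.

320


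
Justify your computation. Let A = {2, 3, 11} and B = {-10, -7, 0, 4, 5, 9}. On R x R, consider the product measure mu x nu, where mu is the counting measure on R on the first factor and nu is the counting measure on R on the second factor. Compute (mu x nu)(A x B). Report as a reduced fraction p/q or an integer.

For a measurable rectangle A x B, the product measure satisfies
  (mu x nu)(A x B) = mu(A) * nu(B).
  mu(A) = 3.
  nu(B) = 6.
  (mu x nu)(A x B) = 3 * 6 = 18.

18


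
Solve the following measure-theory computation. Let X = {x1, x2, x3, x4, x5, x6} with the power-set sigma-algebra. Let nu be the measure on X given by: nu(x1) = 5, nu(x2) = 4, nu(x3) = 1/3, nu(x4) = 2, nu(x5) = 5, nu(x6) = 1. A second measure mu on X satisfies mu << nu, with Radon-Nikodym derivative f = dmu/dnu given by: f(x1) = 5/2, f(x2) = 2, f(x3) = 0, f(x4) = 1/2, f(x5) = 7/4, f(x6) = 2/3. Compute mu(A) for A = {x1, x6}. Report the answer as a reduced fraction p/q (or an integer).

By the defining property of the Radon-Nikodym derivative, for every measurable set A,
  mu(A) = integral_A f dnu.
Since nu is a discrete measure concentrated on the atoms of X, the integral over A reduces to the sum
  mu(A) = sum_{x in A} f(x) * nu({x}).
Computing each term:
  x1: f(x1) * nu(x1) = 5/2 * 5 = 25/2.
  x6: f(x6) * nu(x6) = 2/3 * 1 = 2/3.
Summing: mu(A) = 25/2 + 2/3 = 79/6.

79/6


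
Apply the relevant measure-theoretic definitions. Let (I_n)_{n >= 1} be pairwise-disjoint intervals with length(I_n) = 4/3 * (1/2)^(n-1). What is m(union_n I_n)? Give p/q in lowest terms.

By countable additivity of the Lebesgue measure on pairwise disjoint measurable sets,
  m(union_{n >= 1} I_n) = sum_{n >= 1} m(I_n) = sum_{n >= 1} a * r^(n-1),
  with a = 4/3 and r = 1/2.
Since 0 < r = 1/2 < 1, the geometric series converges:
  sum_{n >= 1} a * r^(n-1) = a / (1 - r).
  = 4/3 / (1 - 1/2)
  = 4/3 / (1/2)
  = 8/3.

8/3


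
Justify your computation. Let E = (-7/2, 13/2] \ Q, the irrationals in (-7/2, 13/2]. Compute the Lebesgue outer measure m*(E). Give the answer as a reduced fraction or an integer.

The interval I = (-7/2, 13/2] has m(I) = 13/2 - (-7/2) = 10 (endpoints are measure-zero, so open/closed/half-open agree). Write I = (I cap Q) u (I \ Q). The rationals in I are countable, so m*(I cap Q) = 0 (cover each rational by intervals whose total length is arbitrarily small). By countable subadditivity m*(I) <= m*(I cap Q) + m*(I \ Q), hence m*(I \ Q) >= m(I) = 10. The reverse inequality m*(I \ Q) <= m*(I) = 10 is trivial since (I \ Q) is a subset of I. Therefore m*(I \ Q) = 10.

10


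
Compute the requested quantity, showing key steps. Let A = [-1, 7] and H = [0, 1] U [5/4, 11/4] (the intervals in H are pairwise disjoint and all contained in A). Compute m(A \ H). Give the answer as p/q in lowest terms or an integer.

The ambient interval has length m(A) = 7 - (-1) = 8.
Since the holes are disjoint and sit inside A, by finite additivity
  m(H) = sum_i (b_i - a_i), and m(A \ H) = m(A) - m(H).
Computing the hole measures:
  m(H_1) = 1 - 0 = 1.
  m(H_2) = 11/4 - 5/4 = 3/2.
Summed: m(H) = 1 + 3/2 = 5/2.
So m(A \ H) = 8 - 5/2 = 11/2.

11/2


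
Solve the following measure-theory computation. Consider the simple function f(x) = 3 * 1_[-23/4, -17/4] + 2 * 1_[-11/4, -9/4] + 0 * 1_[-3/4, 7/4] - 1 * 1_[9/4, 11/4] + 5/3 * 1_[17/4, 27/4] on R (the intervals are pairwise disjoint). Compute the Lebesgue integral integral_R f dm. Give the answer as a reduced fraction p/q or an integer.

For a simple function f = sum_i c_i * 1_{A_i} with disjoint A_i,
  integral f dm = sum_i c_i * m(A_i).
Lengths of the A_i:
  m(A_1) = -17/4 - (-23/4) = 3/2.
  m(A_2) = -9/4 - (-11/4) = 1/2.
  m(A_3) = 7/4 - (-3/4) = 5/2.
  m(A_4) = 11/4 - 9/4 = 1/2.
  m(A_5) = 27/4 - 17/4 = 5/2.
Contributions c_i * m(A_i):
  (3) * (3/2) = 9/2.
  (2) * (1/2) = 1.
  (0) * (5/2) = 0.
  (-1) * (1/2) = -1/2.
  (5/3) * (5/2) = 25/6.
Total: 9/2 + 1 + 0 - 1/2 + 25/6 = 55/6.

55/6


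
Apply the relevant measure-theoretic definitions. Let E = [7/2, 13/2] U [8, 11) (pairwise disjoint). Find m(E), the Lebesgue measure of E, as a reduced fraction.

For pairwise disjoint intervals, m(union_i I_i) = sum_i m(I_i),
and m is invariant under swapping open/closed endpoints (single points have measure 0).
So m(E) = sum_i (b_i - a_i).
  I_1 has length 13/2 - 7/2 = 3.
  I_2 has length 11 - 8 = 3.
Summing:
  m(E) = 3 + 3 = 6.

6


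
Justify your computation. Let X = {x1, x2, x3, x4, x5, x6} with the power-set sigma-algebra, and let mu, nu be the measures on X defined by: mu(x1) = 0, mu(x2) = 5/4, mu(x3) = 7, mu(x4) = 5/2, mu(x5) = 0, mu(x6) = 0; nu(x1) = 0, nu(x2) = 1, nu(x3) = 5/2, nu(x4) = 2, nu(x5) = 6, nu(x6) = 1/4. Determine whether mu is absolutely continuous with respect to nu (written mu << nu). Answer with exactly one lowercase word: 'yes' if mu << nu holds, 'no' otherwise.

mu << nu means: every nu-null measurable set is also mu-null; equivalently, for every atom x, if nu({x}) = 0 then mu({x}) = 0.
Checking each atom:
  x1: nu = 0, mu = 0 -> consistent with mu << nu.
  x2: nu = 1 > 0 -> no constraint.
  x3: nu = 5/2 > 0 -> no constraint.
  x4: nu = 2 > 0 -> no constraint.
  x5: nu = 6 > 0 -> no constraint.
  x6: nu = 1/4 > 0 -> no constraint.
No atom violates the condition. Therefore mu << nu.

yes


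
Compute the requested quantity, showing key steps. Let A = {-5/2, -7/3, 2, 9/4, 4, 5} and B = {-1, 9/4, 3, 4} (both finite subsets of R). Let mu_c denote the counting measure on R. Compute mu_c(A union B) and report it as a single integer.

Counting measure on a finite set equals cardinality. By inclusion-exclusion, |A union B| = |A| + |B| - |A cap B|.
|A| = 6, |B| = 4, |A cap B| = 2.
So mu_c(A union B) = 6 + 4 - 2 = 8.

8


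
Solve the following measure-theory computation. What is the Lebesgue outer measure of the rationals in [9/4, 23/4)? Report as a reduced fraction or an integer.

The set Q cap [9/4, 23/4) is countable (a subset of the countable set Q). Lebesgue outer measure of any countable set is 0: each singleton {q} has m*({q}) = 0, and by countable subadditivity m*(union_k {q_k}) <= sum_k m*({q_k}) = sum_k 0 = 0. The reverse inequality m*(E) >= 0 is automatic. So m*(Q cap [9/4, 23/4)) = 0.

0


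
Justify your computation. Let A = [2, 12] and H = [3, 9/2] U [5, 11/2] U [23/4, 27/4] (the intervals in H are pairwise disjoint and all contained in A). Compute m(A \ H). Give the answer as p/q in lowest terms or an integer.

The ambient interval has length m(A) = 12 - 2 = 10.
Since the holes are disjoint and sit inside A, by finite additivity
  m(H) = sum_i (b_i - a_i), and m(A \ H) = m(A) - m(H).
Computing the hole measures:
  m(H_1) = 9/2 - 3 = 3/2.
  m(H_2) = 11/2 - 5 = 1/2.
  m(H_3) = 27/4 - 23/4 = 1.
Summed: m(H) = 3/2 + 1/2 + 1 = 3.
So m(A \ H) = 10 - 3 = 7.

7


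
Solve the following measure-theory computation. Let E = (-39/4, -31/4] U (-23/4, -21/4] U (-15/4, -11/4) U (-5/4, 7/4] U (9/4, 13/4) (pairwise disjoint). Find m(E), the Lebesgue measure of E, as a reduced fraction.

For pairwise disjoint intervals, m(union_i I_i) = sum_i m(I_i),
and m is invariant under swapping open/closed endpoints (single points have measure 0).
So m(E) = sum_i (b_i - a_i).
  I_1 has length -31/4 - (-39/4) = 2.
  I_2 has length -21/4 - (-23/4) = 1/2.
  I_3 has length -11/4 - (-15/4) = 1.
  I_4 has length 7/4 - (-5/4) = 3.
  I_5 has length 13/4 - 9/4 = 1.
Summing:
  m(E) = 2 + 1/2 + 1 + 3 + 1 = 15/2.

15/2


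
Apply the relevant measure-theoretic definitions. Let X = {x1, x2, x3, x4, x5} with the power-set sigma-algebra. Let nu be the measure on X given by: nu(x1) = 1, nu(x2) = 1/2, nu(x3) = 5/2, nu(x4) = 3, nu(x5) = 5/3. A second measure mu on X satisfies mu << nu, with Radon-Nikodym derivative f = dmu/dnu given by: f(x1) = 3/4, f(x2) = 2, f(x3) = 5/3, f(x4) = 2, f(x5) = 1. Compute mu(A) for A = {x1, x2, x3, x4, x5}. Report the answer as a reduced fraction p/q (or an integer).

By the defining property of the Radon-Nikodym derivative, for every measurable set A,
  mu(A) = integral_A f dnu.
Since nu is a discrete measure concentrated on the atoms of X, the integral over A reduces to the sum
  mu(A) = sum_{x in A} f(x) * nu({x}).
Computing each term:
  x1: f(x1) * nu(x1) = 3/4 * 1 = 3/4.
  x2: f(x2) * nu(x2) = 2 * 1/2 = 1.
  x3: f(x3) * nu(x3) = 5/3 * 5/2 = 25/6.
  x4: f(x4) * nu(x4) = 2 * 3 = 6.
  x5: f(x5) * nu(x5) = 1 * 5/3 = 5/3.
Summing: mu(A) = 3/4 + 1 + 25/6 + 6 + 5/3 = 163/12.

163/12


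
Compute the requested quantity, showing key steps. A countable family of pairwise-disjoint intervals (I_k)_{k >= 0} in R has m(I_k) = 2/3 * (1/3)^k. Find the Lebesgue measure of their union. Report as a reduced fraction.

By countable additivity of the Lebesgue measure on pairwise disjoint measurable sets,
  m(union_{k >= 0} I_k) = sum_{k >= 0} m(I_k) = sum_{k >= 0} a * r^k,
  with a = 2/3 and r = 1/3.
Since 0 < r = 1/3 < 1, the geometric series converges:
  sum_{k >= 0} a * r^k = a / (1 - r).
  = 2/3 / (1 - 1/3)
  = 2/3 / (2/3)
  = 1.

1


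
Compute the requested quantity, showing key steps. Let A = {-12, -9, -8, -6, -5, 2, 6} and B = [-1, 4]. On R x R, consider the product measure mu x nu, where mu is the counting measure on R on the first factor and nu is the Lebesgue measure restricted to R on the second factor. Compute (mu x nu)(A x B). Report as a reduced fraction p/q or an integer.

For a measurable rectangle A x B, the product measure satisfies
  (mu x nu)(A x B) = mu(A) * nu(B).
  mu(A) = 7.
  nu(B) = 5.
  (mu x nu)(A x B) = 7 * 5 = 35.

35


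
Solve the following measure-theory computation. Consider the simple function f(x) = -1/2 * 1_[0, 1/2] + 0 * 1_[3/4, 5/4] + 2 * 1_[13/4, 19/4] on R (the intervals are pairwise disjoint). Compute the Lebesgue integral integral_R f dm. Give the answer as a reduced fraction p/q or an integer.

For a simple function f = sum_i c_i * 1_{A_i} with disjoint A_i,
  integral f dm = sum_i c_i * m(A_i).
Lengths of the A_i:
  m(A_1) = 1/2 - 0 = 1/2.
  m(A_2) = 5/4 - 3/4 = 1/2.
  m(A_3) = 19/4 - 13/4 = 3/2.
Contributions c_i * m(A_i):
  (-1/2) * (1/2) = -1/4.
  (0) * (1/2) = 0.
  (2) * (3/2) = 3.
Total: -1/4 + 0 + 3 = 11/4.

11/4


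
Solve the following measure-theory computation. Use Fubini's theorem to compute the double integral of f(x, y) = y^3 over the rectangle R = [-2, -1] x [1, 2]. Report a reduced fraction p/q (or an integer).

f(x, y) is a tensor product of a function of x and a function of y, and both factors are bounded continuous (hence Lebesgue integrable) on the rectangle, so Fubini's theorem applies:
  integral_R f d(m x m) = (integral_a1^b1 1 dx) * (integral_a2^b2 y^3 dy).
Inner integral in x: integral_{-2}^{-1} 1 dx = ((-1)^1 - (-2)^1)/1
  = 1.
Inner integral in y: integral_{1}^{2} y^3 dy = (2^4 - 1^4)/4
  = 15/4.
Product: (1) * (15/4) = 15/4.

15/4


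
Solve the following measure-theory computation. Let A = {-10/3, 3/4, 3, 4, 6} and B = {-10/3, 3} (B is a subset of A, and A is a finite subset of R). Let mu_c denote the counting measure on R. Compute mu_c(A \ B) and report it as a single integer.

Counting measure assigns mu_c(E) = |E| (number of elements) when E is finite. For B subset A, A \ B is the set of elements of A not in B, so |A \ B| = |A| - |B|.
|A| = 5, |B| = 2, so mu_c(A \ B) = 5 - 2 = 3.

3


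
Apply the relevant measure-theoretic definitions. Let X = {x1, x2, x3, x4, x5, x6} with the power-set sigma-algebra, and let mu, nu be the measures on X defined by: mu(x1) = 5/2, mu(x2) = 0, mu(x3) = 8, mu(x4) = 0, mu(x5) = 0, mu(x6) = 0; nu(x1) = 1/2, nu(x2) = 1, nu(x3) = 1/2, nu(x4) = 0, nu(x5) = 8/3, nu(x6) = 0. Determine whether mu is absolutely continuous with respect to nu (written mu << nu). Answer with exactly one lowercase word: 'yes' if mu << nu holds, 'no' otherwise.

mu << nu means: every nu-null measurable set is also mu-null; equivalently, for every atom x, if nu({x}) = 0 then mu({x}) = 0.
Checking each atom:
  x1: nu = 1/2 > 0 -> no constraint.
  x2: nu = 1 > 0 -> no constraint.
  x3: nu = 1/2 > 0 -> no constraint.
  x4: nu = 0, mu = 0 -> consistent with mu << nu.
  x5: nu = 8/3 > 0 -> no constraint.
  x6: nu = 0, mu = 0 -> consistent with mu << nu.
No atom violates the condition. Therefore mu << nu.

yes


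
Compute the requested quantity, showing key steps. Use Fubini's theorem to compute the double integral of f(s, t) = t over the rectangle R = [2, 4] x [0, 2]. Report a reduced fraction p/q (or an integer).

f(s, t) is a tensor product of a function of s and a function of t, and both factors are bounded continuous (hence Lebesgue integrable) on the rectangle, so Fubini's theorem applies:
  integral_R f d(m x m) = (integral_a1^b1 1 ds) * (integral_a2^b2 t dt).
Inner integral in s: integral_{2}^{4} 1 ds = (4^1 - 2^1)/1
  = 2.
Inner integral in t: integral_{0}^{2} t dt = (2^2 - 0^2)/2
  = 2.
Product: (2) * (2) = 4.

4


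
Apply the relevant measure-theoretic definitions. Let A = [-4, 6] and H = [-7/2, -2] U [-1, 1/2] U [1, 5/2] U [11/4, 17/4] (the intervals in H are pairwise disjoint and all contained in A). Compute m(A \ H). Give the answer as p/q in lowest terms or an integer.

The ambient interval has length m(A) = 6 - (-4) = 10.
Since the holes are disjoint and sit inside A, by finite additivity
  m(H) = sum_i (b_i - a_i), and m(A \ H) = m(A) - m(H).
Computing the hole measures:
  m(H_1) = -2 - (-7/2) = 3/2.
  m(H_2) = 1/2 - (-1) = 3/2.
  m(H_3) = 5/2 - 1 = 3/2.
  m(H_4) = 17/4 - 11/4 = 3/2.
Summed: m(H) = 3/2 + 3/2 + 3/2 + 3/2 = 6.
So m(A \ H) = 10 - 6 = 4.

4


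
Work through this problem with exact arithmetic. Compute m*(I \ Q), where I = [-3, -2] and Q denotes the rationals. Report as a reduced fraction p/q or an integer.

The interval I = [-3, -2] has m(I) = -2 - (-3) = 1 (endpoints are measure-zero, so open/closed/half-open agree). Write I = (I cap Q) u (I \ Q). The rationals in I are countable, so m*(I cap Q) = 0 (cover each rational by intervals whose total length is arbitrarily small). By countable subadditivity m*(I) <= m*(I cap Q) + m*(I \ Q), hence m*(I \ Q) >= m(I) = 1. The reverse inequality m*(I \ Q) <= m*(I) = 1 is trivial since (I \ Q) is a subset of I. Therefore m*(I \ Q) = 1.

1


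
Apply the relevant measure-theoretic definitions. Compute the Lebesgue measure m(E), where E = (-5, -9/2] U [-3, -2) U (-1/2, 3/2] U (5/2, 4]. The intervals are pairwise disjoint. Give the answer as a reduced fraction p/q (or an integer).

For pairwise disjoint intervals, m(union_i I_i) = sum_i m(I_i),
and m is invariant under swapping open/closed endpoints (single points have measure 0).
So m(E) = sum_i (b_i - a_i).
  I_1 has length -9/2 - (-5) = 1/2.
  I_2 has length -2 - (-3) = 1.
  I_3 has length 3/2 - (-1/2) = 2.
  I_4 has length 4 - 5/2 = 3/2.
Summing:
  m(E) = 1/2 + 1 + 2 + 3/2 = 5.

5


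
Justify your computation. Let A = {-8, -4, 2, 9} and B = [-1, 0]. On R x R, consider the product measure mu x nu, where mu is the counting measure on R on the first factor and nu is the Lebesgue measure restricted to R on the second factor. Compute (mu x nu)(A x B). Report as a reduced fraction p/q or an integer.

For a measurable rectangle A x B, the product measure satisfies
  (mu x nu)(A x B) = mu(A) * nu(B).
  mu(A) = 4.
  nu(B) = 1.
  (mu x nu)(A x B) = 4 * 1 = 4.

4


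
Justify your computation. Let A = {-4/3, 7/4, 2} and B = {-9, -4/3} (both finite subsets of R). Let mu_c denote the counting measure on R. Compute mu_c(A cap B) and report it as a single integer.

Counting measure on a finite set equals cardinality. mu_c(A cap B) = |A cap B| (elements appearing in both).
Enumerating the elements of A that also lie in B gives 1 element(s).
So mu_c(A cap B) = 1.

1


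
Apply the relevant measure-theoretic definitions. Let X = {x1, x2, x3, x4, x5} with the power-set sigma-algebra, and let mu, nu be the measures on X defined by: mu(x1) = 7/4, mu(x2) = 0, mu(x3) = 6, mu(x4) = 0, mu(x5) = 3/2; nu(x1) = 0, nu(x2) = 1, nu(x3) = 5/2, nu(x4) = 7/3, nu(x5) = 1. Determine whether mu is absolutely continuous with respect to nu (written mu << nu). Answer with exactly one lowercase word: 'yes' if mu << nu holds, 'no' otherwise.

mu << nu means: every nu-null measurable set is also mu-null; equivalently, for every atom x, if nu({x}) = 0 then mu({x}) = 0.
Checking each atom:
  x1: nu = 0, mu = 7/4 > 0 -> violates mu << nu.
  x2: nu = 1 > 0 -> no constraint.
  x3: nu = 5/2 > 0 -> no constraint.
  x4: nu = 7/3 > 0 -> no constraint.
  x5: nu = 1 > 0 -> no constraint.
The atom(s) x1 violate the condition (nu = 0 but mu > 0). Therefore mu is NOT absolutely continuous w.r.t. nu.

no


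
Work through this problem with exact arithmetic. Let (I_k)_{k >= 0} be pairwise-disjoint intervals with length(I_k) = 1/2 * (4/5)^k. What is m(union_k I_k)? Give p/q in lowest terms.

By countable additivity of the Lebesgue measure on pairwise disjoint measurable sets,
  m(union_{k >= 0} I_k) = sum_{k >= 0} m(I_k) = sum_{k >= 0} a * r^k,
  with a = 1/2 and r = 4/5.
Since 0 < r = 4/5 < 1, the geometric series converges:
  sum_{k >= 0} a * r^k = a / (1 - r).
  = 1/2 / (1 - 4/5)
  = 1/2 / (1/5)
  = 5/2.

5/2


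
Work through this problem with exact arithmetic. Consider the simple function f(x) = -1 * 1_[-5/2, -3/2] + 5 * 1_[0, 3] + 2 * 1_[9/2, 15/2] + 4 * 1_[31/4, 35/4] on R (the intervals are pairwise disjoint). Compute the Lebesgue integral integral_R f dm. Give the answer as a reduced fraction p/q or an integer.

For a simple function f = sum_i c_i * 1_{A_i} with disjoint A_i,
  integral f dm = sum_i c_i * m(A_i).
Lengths of the A_i:
  m(A_1) = -3/2 - (-5/2) = 1.
  m(A_2) = 3 - 0 = 3.
  m(A_3) = 15/2 - 9/2 = 3.
  m(A_4) = 35/4 - 31/4 = 1.
Contributions c_i * m(A_i):
  (-1) * (1) = -1.
  (5) * (3) = 15.
  (2) * (3) = 6.
  (4) * (1) = 4.
Total: -1 + 15 + 6 + 4 = 24.

24


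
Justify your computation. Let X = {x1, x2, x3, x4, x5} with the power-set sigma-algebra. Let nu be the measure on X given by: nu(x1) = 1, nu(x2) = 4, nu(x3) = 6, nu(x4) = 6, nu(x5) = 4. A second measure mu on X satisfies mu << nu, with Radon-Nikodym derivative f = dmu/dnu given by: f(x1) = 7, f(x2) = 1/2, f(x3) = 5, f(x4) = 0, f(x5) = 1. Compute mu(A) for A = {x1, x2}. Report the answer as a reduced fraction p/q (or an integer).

By the defining property of the Radon-Nikodym derivative, for every measurable set A,
  mu(A) = integral_A f dnu.
Since nu is a discrete measure concentrated on the atoms of X, the integral over A reduces to the sum
  mu(A) = sum_{x in A} f(x) * nu({x}).
Computing each term:
  x1: f(x1) * nu(x1) = 7 * 1 = 7.
  x2: f(x2) * nu(x2) = 1/2 * 4 = 2.
Summing: mu(A) = 7 + 2 = 9.

9


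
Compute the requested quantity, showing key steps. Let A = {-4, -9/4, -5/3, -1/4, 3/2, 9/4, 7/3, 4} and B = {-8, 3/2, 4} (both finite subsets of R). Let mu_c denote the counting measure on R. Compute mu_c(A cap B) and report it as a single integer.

Counting measure on a finite set equals cardinality. mu_c(A cap B) = |A cap B| (elements appearing in both).
Enumerating the elements of A that also lie in B gives 2 element(s).
So mu_c(A cap B) = 2.

2


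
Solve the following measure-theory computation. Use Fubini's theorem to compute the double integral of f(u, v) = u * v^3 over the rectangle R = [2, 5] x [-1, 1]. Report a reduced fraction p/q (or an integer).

f(u, v) is a tensor product of a function of u and a function of v, and both factors are bounded continuous (hence Lebesgue integrable) on the rectangle, so Fubini's theorem applies:
  integral_R f d(m x m) = (integral_a1^b1 u du) * (integral_a2^b2 v^3 dv).
Inner integral in u: integral_{2}^{5} u du = (5^2 - 2^2)/2
  = 21/2.
Inner integral in v: integral_{-1}^{1} v^3 dv = (1^4 - (-1)^4)/4
  = 0.
Product: (21/2) * (0) = 0.

0


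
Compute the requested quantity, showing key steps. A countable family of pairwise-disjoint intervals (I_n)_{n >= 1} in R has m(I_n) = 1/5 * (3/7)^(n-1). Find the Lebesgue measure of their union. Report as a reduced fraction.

By countable additivity of the Lebesgue measure on pairwise disjoint measurable sets,
  m(union_{n >= 1} I_n) = sum_{n >= 1} m(I_n) = sum_{n >= 1} a * r^(n-1),
  with a = 1/5 and r = 3/7.
Since 0 < r = 3/7 < 1, the geometric series converges:
  sum_{n >= 1} a * r^(n-1) = a / (1 - r).
  = 1/5 / (1 - 3/7)
  = 1/5 / (4/7)
  = 7/20.

7/20


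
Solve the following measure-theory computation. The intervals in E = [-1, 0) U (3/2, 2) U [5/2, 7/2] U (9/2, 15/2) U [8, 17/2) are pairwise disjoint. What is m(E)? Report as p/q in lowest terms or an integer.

For pairwise disjoint intervals, m(union_i I_i) = sum_i m(I_i),
and m is invariant under swapping open/closed endpoints (single points have measure 0).
So m(E) = sum_i (b_i - a_i).
  I_1 has length 0 - (-1) = 1.
  I_2 has length 2 - 3/2 = 1/2.
  I_3 has length 7/2 - 5/2 = 1.
  I_4 has length 15/2 - 9/2 = 3.
  I_5 has length 17/2 - 8 = 1/2.
Summing:
  m(E) = 1 + 1/2 + 1 + 3 + 1/2 = 6.

6


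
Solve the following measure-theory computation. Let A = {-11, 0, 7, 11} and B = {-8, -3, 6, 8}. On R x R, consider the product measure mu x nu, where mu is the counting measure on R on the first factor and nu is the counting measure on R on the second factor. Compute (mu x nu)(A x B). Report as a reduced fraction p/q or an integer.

For a measurable rectangle A x B, the product measure satisfies
  (mu x nu)(A x B) = mu(A) * nu(B).
  mu(A) = 4.
  nu(B) = 4.
  (mu x nu)(A x B) = 4 * 4 = 16.

16


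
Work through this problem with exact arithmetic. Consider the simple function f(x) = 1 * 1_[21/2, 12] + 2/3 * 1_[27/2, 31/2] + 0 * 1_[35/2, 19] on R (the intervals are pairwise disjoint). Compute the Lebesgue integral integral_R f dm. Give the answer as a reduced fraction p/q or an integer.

For a simple function f = sum_i c_i * 1_{A_i} with disjoint A_i,
  integral f dm = sum_i c_i * m(A_i).
Lengths of the A_i:
  m(A_1) = 12 - 21/2 = 3/2.
  m(A_2) = 31/2 - 27/2 = 2.
  m(A_3) = 19 - 35/2 = 3/2.
Contributions c_i * m(A_i):
  (1) * (3/2) = 3/2.
  (2/3) * (2) = 4/3.
  (0) * (3/2) = 0.
Total: 3/2 + 4/3 + 0 = 17/6.

17/6


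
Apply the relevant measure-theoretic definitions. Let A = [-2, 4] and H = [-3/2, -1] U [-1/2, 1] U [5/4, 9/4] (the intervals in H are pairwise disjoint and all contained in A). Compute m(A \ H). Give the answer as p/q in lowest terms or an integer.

The ambient interval has length m(A) = 4 - (-2) = 6.
Since the holes are disjoint and sit inside A, by finite additivity
  m(H) = sum_i (b_i - a_i), and m(A \ H) = m(A) - m(H).
Computing the hole measures:
  m(H_1) = -1 - (-3/2) = 1/2.
  m(H_2) = 1 - (-1/2) = 3/2.
  m(H_3) = 9/4 - 5/4 = 1.
Summed: m(H) = 1/2 + 3/2 + 1 = 3.
So m(A \ H) = 6 - 3 = 3.

3


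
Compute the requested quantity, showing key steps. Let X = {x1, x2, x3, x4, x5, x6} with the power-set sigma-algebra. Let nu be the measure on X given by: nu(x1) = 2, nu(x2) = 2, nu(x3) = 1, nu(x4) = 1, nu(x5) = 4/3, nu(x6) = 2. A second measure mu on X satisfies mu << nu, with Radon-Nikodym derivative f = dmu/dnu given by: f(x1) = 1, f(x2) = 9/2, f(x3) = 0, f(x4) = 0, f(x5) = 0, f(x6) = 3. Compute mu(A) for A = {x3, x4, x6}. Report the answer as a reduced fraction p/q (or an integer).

By the defining property of the Radon-Nikodym derivative, for every measurable set A,
  mu(A) = integral_A f dnu.
Since nu is a discrete measure concentrated on the atoms of X, the integral over A reduces to the sum
  mu(A) = sum_{x in A} f(x) * nu({x}).
Computing each term:
  x3: f(x3) * nu(x3) = 0 * 1 = 0.
  x4: f(x4) * nu(x4) = 0 * 1 = 0.
  x6: f(x6) * nu(x6) = 3 * 2 = 6.
Summing: mu(A) = 0 + 0 + 6 = 6.

6


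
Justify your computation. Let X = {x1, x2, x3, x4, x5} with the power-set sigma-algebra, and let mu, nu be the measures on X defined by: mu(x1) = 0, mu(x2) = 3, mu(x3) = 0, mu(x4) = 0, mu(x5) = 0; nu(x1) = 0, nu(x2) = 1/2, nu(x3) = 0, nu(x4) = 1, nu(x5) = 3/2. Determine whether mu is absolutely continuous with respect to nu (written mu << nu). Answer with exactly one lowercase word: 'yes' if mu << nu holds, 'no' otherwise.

mu << nu means: every nu-null measurable set is also mu-null; equivalently, for every atom x, if nu({x}) = 0 then mu({x}) = 0.
Checking each atom:
  x1: nu = 0, mu = 0 -> consistent with mu << nu.
  x2: nu = 1/2 > 0 -> no constraint.
  x3: nu = 0, mu = 0 -> consistent with mu << nu.
  x4: nu = 1 > 0 -> no constraint.
  x5: nu = 3/2 > 0 -> no constraint.
No atom violates the condition. Therefore mu << nu.

yes


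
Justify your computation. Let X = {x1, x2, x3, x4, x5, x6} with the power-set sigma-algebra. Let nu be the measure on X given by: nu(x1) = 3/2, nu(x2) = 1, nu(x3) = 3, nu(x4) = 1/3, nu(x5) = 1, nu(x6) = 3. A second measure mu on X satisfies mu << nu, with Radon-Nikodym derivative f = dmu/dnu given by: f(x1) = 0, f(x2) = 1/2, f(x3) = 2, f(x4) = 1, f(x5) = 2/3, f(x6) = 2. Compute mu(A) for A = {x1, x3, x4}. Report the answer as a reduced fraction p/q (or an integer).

By the defining property of the Radon-Nikodym derivative, for every measurable set A,
  mu(A) = integral_A f dnu.
Since nu is a discrete measure concentrated on the atoms of X, the integral over A reduces to the sum
  mu(A) = sum_{x in A} f(x) * nu({x}).
Computing each term:
  x1: f(x1) * nu(x1) = 0 * 3/2 = 0.
  x3: f(x3) * nu(x3) = 2 * 3 = 6.
  x4: f(x4) * nu(x4) = 1 * 1/3 = 1/3.
Summing: mu(A) = 0 + 6 + 1/3 = 19/3.

19/3
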